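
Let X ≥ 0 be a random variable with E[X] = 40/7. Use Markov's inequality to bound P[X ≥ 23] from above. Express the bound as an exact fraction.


μ = E[X] = 40/7, a = 23.
Markov: P[X ≥ 23] ≤ μ/a = (40/7)/23 = 40/161.
Numerically: ≈ 0.24845.
(Since a = 23 > μ = 5.71429, the bound 40/161 is < 1 and informative.)

P[X ≥ 23] ≤ 40/161 ≈ 0.24845.


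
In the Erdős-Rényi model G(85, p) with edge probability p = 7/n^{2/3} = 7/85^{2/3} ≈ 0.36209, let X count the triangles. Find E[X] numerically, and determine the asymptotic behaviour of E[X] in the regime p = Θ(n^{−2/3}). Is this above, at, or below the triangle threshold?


Number of potential triangles: C(85, 3) = 98770.
Each occurs with probability p³ ≈ (0.36209)³ ≈ 4.7474048e-02.
By linearity: E[X] = C(85, 3)·p³ ≈ 98770 · 4.7474048e-02 ≈ 4689.01176.
Since α = 2/3 < 1, p = c/n^{2/3} ≫ 1/n is above the triangle threshold p ~ 1/n. Asymptotically E[X] ~ (c³/6)·n^{3(1−α)} = (7³/6)·n^{1} → ∞; triangles are abundant w.h.p.

E[X] ≈ 4689.01176; in regime p = Θ(1/n^{2/3}) E[X] diverges (above the triangle threshold p ~ 1/n).


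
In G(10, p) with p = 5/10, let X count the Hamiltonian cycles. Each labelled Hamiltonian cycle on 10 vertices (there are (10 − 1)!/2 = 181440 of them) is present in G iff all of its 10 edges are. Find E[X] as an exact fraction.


K_10 has (10 − 1)!/2 = 181440 labelled Hamiltonian cycles.
For each such Hamiltonian cycle H, let X_H = 1 if all 10 edges of H are present in G. Then P[X_H = 1] = p^{10} = (1/2)^{10} = 1/1024.
By linearity: E[X] = Σ_H E[X_H] = 181440 · p^{10} = 181440 · 1/1024 = 2835/16.
Numerically: E[X] ≈ 177.

E[X] = 181440 · (1/2)^{10} = 2835/16 ≈ 177.


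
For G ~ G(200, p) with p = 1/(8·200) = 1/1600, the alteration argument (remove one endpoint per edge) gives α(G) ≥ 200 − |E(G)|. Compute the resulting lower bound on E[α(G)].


E[|E(G)|] = C(200, 2)·p = 19900 · (1/1600) = 199/16.
E[α(G)] ≥ n − E[|E(G)|] = 200 − 199/16 = 3001/16.
Numerically: ≈ 187.56250.
(This is only a lower bound; the true E[α(G)] may be larger.)

E[α(G)] ≥ 3001/16 ≈ 187.56250.


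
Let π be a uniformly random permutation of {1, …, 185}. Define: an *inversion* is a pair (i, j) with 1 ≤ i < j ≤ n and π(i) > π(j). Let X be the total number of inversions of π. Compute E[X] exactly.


Write X = Σ X_I over the C(185, 2) = 17020 pairs i < j, with X_I the indicator of one inversion.
There are 17020 indicators.
For each fixed pair i < j, the values π(i) and π(j) are two distinct elements of {1, …, 185} in uniformly random order; by symmetry P[π(i) > π(j)] = 1/2.
By linearity: E[X] = 17020 · (1/2) = C(185, 2) · (1/2) = 17020/2 = 8510 ≈ 8510.000000.

E[X] = 8510 = 8510.000000.


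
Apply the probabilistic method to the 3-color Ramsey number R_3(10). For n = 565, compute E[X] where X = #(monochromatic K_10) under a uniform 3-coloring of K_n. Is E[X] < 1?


E[X] = C(565, 10) · 3^{1 − 45} = 843210704398024361828 · 3^{−44} = 843210704398024361828/984770902183611232881.
As a reduced fraction: E[X] = 843210704398024361828/984770902183611232881 ≈ 0.8562506.
Is E[X] < 1? YES.
Since E[X] < 1, there exists a 3-coloring of K_{565} with no monochromatic K_10; hence R_3(10) > 565.

E[X] = 843210704398024361828/984770902183611232881 ≈ 0.8562506; E[X] < 1, so R_3(10) > 565.


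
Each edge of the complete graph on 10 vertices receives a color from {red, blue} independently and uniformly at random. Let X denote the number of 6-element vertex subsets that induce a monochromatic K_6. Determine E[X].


Let X = Σ_S X_S over the C(10, 6) = 210 subsets S of size 6, where X_S = 1 if the K_6 on S is monochromatic.
For a fixed S, the K_6 on S has C(6, 2) = 15 edges. P[all 15 edges red] = (1/2)^15, and likewise for blue, so P[monochromatic] = 2·(1/2)^15 = 2^{1 − 15} = 1/16384.
Summing: E[X] = C(10, 6) · 2^{1 − 15} = 210 · 1/16384 = 105/8192.
Numerically: E[X] ≈ 0.013.

E[X] = C(10,6)·2^(1−C(6,2)) = 105/8192 ≈ 0.013.


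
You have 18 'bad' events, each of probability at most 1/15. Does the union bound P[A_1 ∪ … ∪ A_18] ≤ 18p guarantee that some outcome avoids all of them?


Union bound: P[∪_{i=1}^{18} A_i] ≤ Σ_i P[A_i] ≤ 18·p = 18·(1/15) = 6/5.
Numerically: 6/5 ≈ 1.200000.
Is 6/5 < 1? NO.
Since the bound 6/5 is ≥ 1, the union bound is uninformative here; it does NOT by itself certify existence.

18·p = 6/5 ≈ 1.200000; existence NOT certified by the union bound.


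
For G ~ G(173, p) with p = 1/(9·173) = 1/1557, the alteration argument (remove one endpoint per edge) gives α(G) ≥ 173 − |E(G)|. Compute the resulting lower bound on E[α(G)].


E[|E(G)|] = C(173, 2)·p = 14878 · (1/1557) = 86/9.
E[α(G)] ≥ n − E[|E(G)|] = 173 − 86/9 = 1471/9.
Numerically: ≈ 163.4444.
(This is only a lower bound; the true E[α(G)] may be larger.)

E[α(G)] ≥ 1471/9 ≈ 163.4444.


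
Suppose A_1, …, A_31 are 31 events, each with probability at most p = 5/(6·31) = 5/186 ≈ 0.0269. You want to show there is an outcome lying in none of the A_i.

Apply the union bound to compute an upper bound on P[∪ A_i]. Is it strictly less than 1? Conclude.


Union bound: P[∪_{i=1}^{31} A_i] ≤ Σ_i P[A_i] ≤ 31·p = 31·(5/186) = 5/6.
Numerically: 5/6 ≈ 0.8333.
Is 5/6 < 1? YES.
Since P[∪ A_i] ≤ 5/6 < 1, the complement has P[∩ A_i^c] ≥ 1 − 5/6 = 1/6 > 0, so some outcome avoids every A_i.

31·p = 5/6 ≈ 0.8333; existence CERTIFIED by the union bound.


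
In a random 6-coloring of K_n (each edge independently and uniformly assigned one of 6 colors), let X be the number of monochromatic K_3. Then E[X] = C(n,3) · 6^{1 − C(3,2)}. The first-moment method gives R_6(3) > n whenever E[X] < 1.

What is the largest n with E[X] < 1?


We need C(n, 3) · 6^{1 − 3} < 1, i.e. C(n, 3) < 6^{3 − 1} = 36.
Check values of n near the boundary:
  n = 5: C(5, 3) = 10; 10 < 36? YES
  n = 6: C(6, 3) = 20; 20 < 36? YES
  n = 7: C(7, 3) = 35; 35 < 36? YES
  n = 8: C(8, 3) = 56; 56 < 36? NO
  n = 9: C(9, 3) = 84; 84 < 36? NO
The largest n with C(n, 3) < 36 is n = 7 (where E[X] = 35/36 ≈ 0.9722). Hence R_6(3) > 7, i.e. R_6(3) ≥ 8.

Largest n = 7; hence R_6(3) > 7.


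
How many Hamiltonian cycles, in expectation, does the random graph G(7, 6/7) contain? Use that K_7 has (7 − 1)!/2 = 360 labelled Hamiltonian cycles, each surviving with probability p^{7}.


K_7 has (7 − 1)!/2 = 360 labelled Hamiltonian cycles.
For each such Hamiltonian cycle H, let X_H = 1 if all 7 edges of H are present in G. Then P[X_H = 1] = p^{7} = (6/7)^{7} = 279936/823543.
Summing the indicators: E[X] = Σ_H E[X_H] = 360 · p^{7} = 360 · 279936/823543 = 100776960/823543.
Numerically: E[X] ≈ 122.4.

E[X] = 360 · (6/7)^{7} = 100776960/823543 ≈ 122.4.


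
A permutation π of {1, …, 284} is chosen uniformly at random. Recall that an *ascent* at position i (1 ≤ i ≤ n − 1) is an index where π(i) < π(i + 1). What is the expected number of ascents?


Write X = Σ X_I over i = 1, …, 283, with X_I the indicator of one ascent.
There are 283 indicators.
For each fixed i, the pair (π(i), π(i+1)) is a uniformly random ordered pair of distinct values from {1, …, 284}; by symmetry P[π(i) < π(i+1)] = 1/2.
By linearity: E[X] = 283 · (1/2) = (284 − 1) · (1/2) = 283/2 ≈ 141.500.

E[X] = 283/2 = 141.500.


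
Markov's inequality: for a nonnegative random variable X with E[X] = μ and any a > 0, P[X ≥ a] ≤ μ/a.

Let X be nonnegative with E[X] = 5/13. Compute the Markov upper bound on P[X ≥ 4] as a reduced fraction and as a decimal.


μ = E[X] = 5/13, a = 4.
Markov: P[X ≥ 4] ≤ μ/a = (5/13)/4 = 5/52.
Numerically: ≈ 0.0962.
(Since a = 4 > μ = 0.3846, the bound 5/52 is < 1 and informative.)

P[X ≥ 4] ≤ 5/52 ≈ 0.0962.


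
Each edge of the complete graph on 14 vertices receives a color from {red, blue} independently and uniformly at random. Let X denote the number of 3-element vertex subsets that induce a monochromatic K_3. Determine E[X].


Let X = Σ_S X_S over the C(14, 3) = 364 subsets S of size 3, where X_S = 1 if the K_3 on S is monochromatic.
For a fixed S, the K_3 on S has C(3, 2) = 3 edges. P[all 3 edges red] = (1/2)^3, and likewise for blue, so P[monochromatic] = 2·(1/2)^3 = 2^{1 − 3} = 1/4.
By linearity: E[X] = C(14, 3) · 2^{1 − 3} = 364 · 1/4 = 91.
Numerically: E[X] ≈ 91.0000.

E[X] = C(14,3)·2^(1−C(3,2)) = 91 ≈ 91.0000.


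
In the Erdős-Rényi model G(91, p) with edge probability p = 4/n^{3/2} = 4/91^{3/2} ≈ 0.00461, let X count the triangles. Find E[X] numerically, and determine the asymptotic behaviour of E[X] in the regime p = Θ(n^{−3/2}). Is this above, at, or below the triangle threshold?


Number of potential triangles: C(91, 3) = 121485.
Each occurs with probability p³ ≈ (0.00461)³ ≈ 9.78349e-08.
By linearity: E[X] = C(91, 3)·p³ ≈ 121485 · 9.78349e-08 ≈ 0.012.
Since α = 3/2 > 1, p = c/n^{3/2} = o(1/n) is below the triangle threshold p ~ 1/n. Asymptotically E[X] ~ (c³/6)·n^{3(1−α)} = (4³/6)·n^{-1.5} → 0, so by Markov's inequality G has no triangles w.h.p.

E[X] ≈ 0.012; in regime p = Θ(1/n^{3/2}) E[X] tends to 0 (below the triangle threshold p ~ 1/n).


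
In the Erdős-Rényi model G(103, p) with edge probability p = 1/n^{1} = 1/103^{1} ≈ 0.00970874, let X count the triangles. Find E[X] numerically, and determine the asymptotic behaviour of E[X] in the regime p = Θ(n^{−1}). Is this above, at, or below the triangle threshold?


Number of potential triangles: C(103, 3) = 176851.
Each occurs with probability p³ ≈ (0.00970874)³ ≈ 9.15141659e-07.
By linearity: E[X] = C(103, 3)·p³ ≈ 176851 · 9.15141659e-07 ≈ 0.161844.
Here α = 1, so p = 1/n is exactly at the triangle threshold p ~ 1/n. Asymptotically E[X] → c³/6 = 1³/6 = 1/6 ≈ 0.166667, a bounded constant. In this regime the triangle count is asymptotically Poisson(c³/6).

E[X] ≈ 0.161844; in regime p = Θ(1/n^{1}) E[X] stays bounded (at the triangle threshold p ~ 1/n).


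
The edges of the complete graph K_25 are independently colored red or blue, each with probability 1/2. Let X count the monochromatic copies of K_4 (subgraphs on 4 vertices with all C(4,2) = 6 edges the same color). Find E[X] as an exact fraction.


Let X = Σ_S X_S over the C(25, 4) = 12650 subsets S of size 4, where X_S = 1 if the K_4 on S is monochromatic.
For a fixed S, the K_4 on S has C(4, 2) = 6 edges. P[all 6 edges red] = (1/2)^6, and likewise for blue, so P[monochromatic] = 2·(1/2)^6 = 2^{1 − 6} = 1/32.
By linearity of expectation: E[X] = C(25, 4) · 2^{1 − 6} = 12650 · 1/32 = 6325/16.
Numerically: E[X] ≈ 395.312500.

E[X] = C(25,4)·2^(1−C(4,2)) = 6325/16 ≈ 395.312500.


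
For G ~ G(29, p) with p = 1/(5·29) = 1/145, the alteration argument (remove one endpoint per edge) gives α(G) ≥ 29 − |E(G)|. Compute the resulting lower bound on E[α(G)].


E[|E(G)|] = C(29, 2)·p = 406 · (1/145) = 14/5.
E[α(G)] ≥ n − E[|E(G)|] = 29 − 14/5 = 131/5.
Numerically: ≈ 26.200.
(This is only a lower bound; the true E[α(G)] may be larger.)

E[α(G)] ≥ 131/5 ≈ 26.200.


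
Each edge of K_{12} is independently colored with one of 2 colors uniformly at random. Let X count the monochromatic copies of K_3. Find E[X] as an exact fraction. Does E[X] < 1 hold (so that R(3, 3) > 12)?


E[X] = C(12, 3) · 2^{1 − 3} = 220 · 2^{−2} = 220/4.
As a reduced fraction: E[X] = 55 ≈ 55.000000.
Is E[X] < 1? NO.
Since E[X] ≥ 1, the first-moment bound is inconclusive at n = 12; it does NOT by itself certify R(3, 3) > 12.

E[X] = 55 ≈ 55.000000; E[X] ≥ 1; first-moment method inconclusive here.


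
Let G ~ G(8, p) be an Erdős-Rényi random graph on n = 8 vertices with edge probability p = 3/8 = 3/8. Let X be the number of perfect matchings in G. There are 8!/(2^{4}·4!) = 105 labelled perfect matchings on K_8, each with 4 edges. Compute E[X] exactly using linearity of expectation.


K_8 has 8!/(2^{4}·4!) = 105 labelled perfect matchings.
For each such perfect matching H, let X_H = 1 if all 4 edges of H are present in G. Then P[X_H = 1] = p^{4} = (3/8)^{4} = 81/4096.
By linearity: E[X] = Σ_H E[X_H] = 105 · p^{4} = 105 · 81/4096 = 8505/4096.
Numerically: E[X] ≈ 2.0764.

E[X] = 105 · (3/8)^{4} = 8505/4096 ≈ 2.0764.


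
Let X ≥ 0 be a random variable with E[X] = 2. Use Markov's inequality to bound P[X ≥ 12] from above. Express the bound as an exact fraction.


μ = E[X] = 2, a = 12.
Markov: P[X ≥ 12] ≤ μ/a = (2)/12 = 1/6.
Numerically: ≈ 0.16667.
(Since a = 12 > μ = 2.00000, the bound 1/6 is < 1 and informative.)

P[X ≥ 12] ≤ 1/6 ≈ 0.16667.


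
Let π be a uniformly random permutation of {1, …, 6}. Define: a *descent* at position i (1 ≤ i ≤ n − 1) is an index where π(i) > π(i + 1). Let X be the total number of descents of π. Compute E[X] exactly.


Write X = Σ X_I over i = 1, …, 5, with X_I the indicator of one descent.
There are 5 indicators.
For each fixed i, the pair (π(i), π(i+1)) is a uniformly random ordered pair of distinct values from {1, …, 6}; by symmetry P[π(i) > π(i+1)] = 1/2.
By linearity: E[X] = 5 · (1/2) = (6 − 1) · (1/2) = 5/2 ≈ 2.50000.

E[X] = 5/2 = 2.50000.


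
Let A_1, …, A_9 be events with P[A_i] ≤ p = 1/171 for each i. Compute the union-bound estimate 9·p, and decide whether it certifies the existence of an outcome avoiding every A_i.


Union bound: P[∪_{i=1}^{9} A_i] ≤ Σ_i P[A_i] ≤ 9·p = 9·(1/171) = 1/19.
Numerically: 1/19 ≈ 0.052632.
Is 1/19 < 1? YES.
Since P[∪ A_i] ≤ 1/19 < 1, the complement has P[∩ A_i^c] ≥ 1 − 1/19 = 18/19 > 0, so some outcome avoids every A_i.

9·p = 1/19 ≈ 0.052632; existence CERTIFIED by the union bound.


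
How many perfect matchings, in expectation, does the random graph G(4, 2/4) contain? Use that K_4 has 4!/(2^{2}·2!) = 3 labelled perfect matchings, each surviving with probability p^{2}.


K_4 has 4!/(2^{2}·2!) = 3 labelled perfect matchings.
For each such perfect matching H, let X_H = 1 if all 2 edges of H are present in G. Then P[X_H = 1] = p^{2} = (1/2)^{2} = 1/4.
Summing the indicators: E[X] = Σ_H E[X_H] = 3 · p^{2} = 3 · 1/4 = 3/4.
Numerically: E[X] ≈ 0.75.

E[X] = 3 · (1/2)^{2} = 3/4 ≈ 0.75.


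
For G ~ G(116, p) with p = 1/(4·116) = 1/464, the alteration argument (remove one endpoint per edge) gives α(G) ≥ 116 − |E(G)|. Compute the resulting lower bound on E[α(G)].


E[|E(G)|] = C(116, 2)·p = 6670 · (1/464) = 115/8.
E[α(G)] ≥ n − E[|E(G)|] = 116 − 115/8 = 813/8.
Numerically: ≈ 101.62500.
(This is only a lower bound; the true E[α(G)] may be larger.)

E[α(G)] ≥ 813/8 ≈ 101.62500.


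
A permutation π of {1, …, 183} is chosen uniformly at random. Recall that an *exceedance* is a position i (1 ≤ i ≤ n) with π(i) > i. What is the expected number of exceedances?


Write X = Σ_{i=1}^{183} X_i, where X_i = 1_{π(i) > i}.
For each fixed i, π(i) is uniform over {1, …, 183} (marginal of a uniform permutation), so P[π(i) > i] = (n − i)/n. Summing: Σ_{i=1}^{183} (n − i)/n = (0 + 1 + … + 182)/183 = 183(183 − 1)/(2·183) = (183 − 1)/2.
Hence E[X] = Σ_{i=1}^{183} (183 − i)/183 = 91 ≈ 91.0000.

E[X] = 91 = 91.0000.


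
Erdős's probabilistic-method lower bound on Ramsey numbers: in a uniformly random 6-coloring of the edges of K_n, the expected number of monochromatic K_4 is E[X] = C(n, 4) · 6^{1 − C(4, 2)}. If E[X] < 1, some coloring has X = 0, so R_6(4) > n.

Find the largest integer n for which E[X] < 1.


We need C(n, 4) · 6^{1 − 6} < 1, i.e. C(n, 4) < 6^{6 − 1} = 7776.
Check values of n near the boundary:
  n = 21: C(21, 4) = 5985; 5985 < 7776? YES
  n = 22: C(22, 4) = 7315; 7315 < 7776? YES
  n = 23: C(23, 4) = 8855; 8855 < 7776? NO
The largest n with C(n, 4) < 7776 is n = 22 (where E[X] = 7315/7776 ≈ 0.941). Hence R_6(4) > 22, i.e. R_6(4) ≥ 23.

Largest n = 22; hence R_6(4) > 22.


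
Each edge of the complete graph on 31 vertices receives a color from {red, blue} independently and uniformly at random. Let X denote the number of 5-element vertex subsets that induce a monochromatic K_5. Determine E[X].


Let X = Σ_S X_S over the C(31, 5) = 169911 subsets S of size 5, where X_S = 1 if the K_5 on S is monochromatic.
For a fixed S, the K_5 on S has C(5, 2) = 10 edges. P[all 10 edges red] = (1/2)^10, and likewise for blue, so P[monochromatic] = 2·(1/2)^10 = 2^{1 − 10} = 1/512.
By linearity: E[X] = C(31, 5) · 2^{1 − 10} = 169911 · 1/512 = 169911/512.
Numerically: E[X] ≈ 331.857422.

E[X] = C(31,5)·2^(1−C(5,2)) = 169911/512 ≈ 331.857422.


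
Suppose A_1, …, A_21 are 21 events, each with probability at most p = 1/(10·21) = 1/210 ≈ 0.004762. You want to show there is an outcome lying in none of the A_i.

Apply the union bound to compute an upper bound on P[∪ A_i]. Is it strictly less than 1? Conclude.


Union bound: P[∪_{i=1}^{21} A_i] ≤ Σ_i P[A_i] ≤ 21·p = 21·(1/210) = 1/10.
Numerically: 1/10 ≈ 0.100000.
Is 1/10 < 1? YES.
Since P[∪ A_i] ≤ 1/10 < 1, the complement has P[∩ A_i^c] ≥ 1 − 1/10 = 9/10 > 0, so some outcome avoids every A_i.

21·p = 1/10 ≈ 0.100000; existence CERTIFIED by the union bound.


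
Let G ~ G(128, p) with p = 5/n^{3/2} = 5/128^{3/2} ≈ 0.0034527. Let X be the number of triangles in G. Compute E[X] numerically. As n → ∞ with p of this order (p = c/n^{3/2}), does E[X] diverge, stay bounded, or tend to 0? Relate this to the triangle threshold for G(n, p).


Number of potential triangles: C(128, 3) = 341376.
Each occurs with probability p³ ≈ (0.0034527)³ ≈ 4.1159032e-08.
By linearity: E[X] = C(128, 3)·p³ ≈ 341376 · 4.1159032e-08 ≈ 0.01405.
Since α = 3/2 > 1, p = c/n^{3/2} = o(1/n) is below the triangle threshold p ~ 1/n. Asymptotically E[X] ~ (c³/6)·n^{3(1−α)} = (5³/6)·n^{-1.5} → 0, so by Markov's inequality G has no triangles w.h.p.

E[X] ≈ 0.01405; in regime p = Θ(1/n^{3/2}) E[X] tends to 0 (below the triangle threshold p ~ 1/n).


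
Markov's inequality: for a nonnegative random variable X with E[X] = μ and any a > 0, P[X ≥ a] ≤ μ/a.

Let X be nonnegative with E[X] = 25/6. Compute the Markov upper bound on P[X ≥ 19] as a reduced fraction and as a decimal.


μ = E[X] = 25/6, a = 19.
Markov: P[X ≥ 19] ≤ μ/a = (25/6)/19 = 25/114.
Numerically: ≈ 0.219298.
(Since a = 19 > μ = 4.166667, the bound 25/114 is < 1 and informative.)

P[X ≥ 19] ≤ 25/114 ≈ 0.219298.


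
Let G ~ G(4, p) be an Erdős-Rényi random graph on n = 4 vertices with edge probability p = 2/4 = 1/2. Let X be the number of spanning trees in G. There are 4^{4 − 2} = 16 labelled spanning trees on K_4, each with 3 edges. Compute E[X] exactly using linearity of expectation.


K_4 has 4^{4 − 2} = 16 labelled spanning trees.
For each such spanning tree H, let X_H = 1 if all 3 edges of H are present in G. Then P[X_H = 1] = p^{3} = (1/2)^{3} = 1/8.
By linearity of expectation: E[X] = Σ_H E[X_H] = 16 · p^{3} = 16 · 1/8 = 2.
Numerically: E[X] ≈ 2.

E[X] = 16 · (1/2)^{3} = 2 ≈ 2.


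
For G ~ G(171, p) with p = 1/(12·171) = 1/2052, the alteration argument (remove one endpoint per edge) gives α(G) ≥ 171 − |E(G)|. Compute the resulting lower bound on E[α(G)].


E[|E(G)|] = C(171, 2)·p = 14535 · (1/2052) = 85/12.
E[α(G)] ≥ n − E[|E(G)|] = 171 − 85/12 = 1967/12.
Numerically: ≈ 163.917.
(This is only a lower bound; the true E[α(G)] may be larger.)

E[α(G)] ≥ 1967/12 ≈ 163.917.


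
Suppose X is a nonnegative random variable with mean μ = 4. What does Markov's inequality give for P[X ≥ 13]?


μ = E[X] = 4, a = 13.
Markov: P[X ≥ 13] ≤ μ/a = (4)/13 = 4/13.
Numerically: ≈ 0.3077.
(Since a = 13 > μ = 4.0000, the bound 4/13 is < 1 and informative.)

P[X ≥ 13] ≤ 4/13 ≈ 0.3077.


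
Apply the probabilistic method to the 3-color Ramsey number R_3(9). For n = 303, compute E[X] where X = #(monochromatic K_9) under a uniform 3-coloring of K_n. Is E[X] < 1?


E[X] = C(303, 9) · 3^{1 − 36} = 52617706925494425 · 3^{−35} = 52617706925494425/50031545098999707.
As a reduced fraction: E[X] = 17539235641831475/16677181699666569 ≈ 1.0517.
Is E[X] < 1? NO.
Since E[X] ≥ 1, the first-moment bound is inconclusive at n = 303; it does NOT by itself certify R_3(9) > 303.

E[X] = 17539235641831475/16677181699666569 ≈ 1.0517; E[X] ≥ 1; first-moment method inconclusive here.


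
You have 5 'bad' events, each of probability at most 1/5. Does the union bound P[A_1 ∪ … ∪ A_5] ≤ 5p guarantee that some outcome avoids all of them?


Union bound: P[∪_{i=1}^{5} A_i] ≤ Σ_i P[A_i] ≤ 5·p = 5·(1/5) = 1.
Numerically: 1 ≈ 1.00000.
Is 1 < 1? NO.
Since the bound 1 is ≥ 1, the union bound is uninformative here; it does NOT by itself certify existence.

5·p = 1 ≈ 1.00000; existence NOT certified by the union bound.


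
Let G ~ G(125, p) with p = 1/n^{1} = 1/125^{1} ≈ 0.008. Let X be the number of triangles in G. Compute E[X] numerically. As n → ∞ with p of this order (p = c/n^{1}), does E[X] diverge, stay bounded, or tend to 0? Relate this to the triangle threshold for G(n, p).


Number of potential triangles: C(125, 3) = 317750.
Each occurs with probability p³ ≈ (0.008)³ ≈ 5.1200000e-07.
By linearity: E[X] = C(125, 3)·p³ ≈ 317750 · 5.1200000e-07 ≈ 0.16269.
Here α = 1, so p = 1/n is exactly at the triangle threshold p ~ 1/n. Asymptotically E[X] → c³/6 = 1³/6 = 1/6 ≈ 0.16667, a bounded constant. In this regime the triangle count is asymptotically Poisson(c³/6).

E[X] ≈ 0.16269; in regime p = Θ(1/n^{1}) E[X] stays bounded (at the triangle threshold p ~ 1/n).


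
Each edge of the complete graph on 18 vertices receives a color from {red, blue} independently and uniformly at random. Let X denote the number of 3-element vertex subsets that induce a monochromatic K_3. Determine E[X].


Let X = Σ_S X_S over the C(18, 3) = 816 subsets S of size 3, where X_S = 1 if the K_3 on S is monochromatic.
For a fixed S, the K_3 on S has C(3, 2) = 3 edges. P[all 3 edges red] = (1/2)^3, and likewise for blue, so P[monochromatic] = 2·(1/2)^3 = 2^{1 − 3} = 1/4.
By linearity: E[X] = C(18, 3) · 2^{1 − 3} = 816 · 1/4 = 204.
Numerically: E[X] ≈ 204.000.

E[X] = C(18,3)·2^(1−C(3,2)) = 204 ≈ 204.000.


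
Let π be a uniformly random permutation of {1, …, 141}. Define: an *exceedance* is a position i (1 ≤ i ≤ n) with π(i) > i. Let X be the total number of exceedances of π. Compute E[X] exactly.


Write X = Σ_{i=1}^{141} X_i, where X_i = 1_{π(i) > i}.
For each fixed i, π(i) is uniform over {1, …, 141} (marginal of a uniform permutation), so P[π(i) > i] = (n − i)/n. Summing: Σ_{i=1}^{141} (n − i)/n = (0 + 1 + … + 140)/141 = 141(141 − 1)/(2·141) = (141 − 1)/2.
Hence E[X] = Σ_{i=1}^{141} (141 − i)/141 = 70 ≈ 70.0000.

E[X] = 70 = 70.0000.


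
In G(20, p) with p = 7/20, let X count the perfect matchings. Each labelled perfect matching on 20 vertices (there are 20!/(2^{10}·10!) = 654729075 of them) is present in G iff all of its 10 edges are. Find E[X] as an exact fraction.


K_20 has 20!/(2^{10}·10!) = 654729075 labelled perfect matchings.
For each such perfect matching H, let X_H = 1 if all 10 edges of H are present in G. Then P[X_H = 1] = p^{10} = (7/20)^{10} = 282475249/10240000000000.
By linearity: E[X] = Σ_H E[X_H] = 654729075 · p^{10} = 654729075 · 282475249/10240000000000 = 7397790339526587/409600000000.
Numerically: E[X] ≈ 1.806e+04.

E[X] = 654729075 · (7/20)^{10} = 7397790339526587/409600000000 ≈ 1.806e+04.


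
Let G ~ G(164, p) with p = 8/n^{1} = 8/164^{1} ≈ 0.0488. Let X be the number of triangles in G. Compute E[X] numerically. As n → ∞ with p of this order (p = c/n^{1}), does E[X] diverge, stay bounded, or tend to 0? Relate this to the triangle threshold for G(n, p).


Number of potential triangles: C(164, 3) = 721764.
Each occurs with probability p³ ≈ (0.0488)³ ≈ 1.16075e-04.
By linearity: E[X] = C(164, 3)·p³ ≈ 721764 · 1.16075e-04 ≈ 83.779.
Here α = 1, so p = 8/n is exactly at the triangle threshold p ~ 1/n. Asymptotically E[X] → c³/6 = 8³/6 = 256/3 ≈ 85.333, a bounded constant. In this regime the triangle count is asymptotically Poisson(c³/6).

E[X] ≈ 83.779; in regime p = Θ(1/n^{1}) E[X] stays bounded (at the triangle threshold p ~ 1/n).


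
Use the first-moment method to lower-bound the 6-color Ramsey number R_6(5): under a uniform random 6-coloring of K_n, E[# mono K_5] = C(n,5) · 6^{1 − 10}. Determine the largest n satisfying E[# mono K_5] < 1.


We need C(n, 5) · 6^{1 − 10} < 1, i.e. C(n, 5) < 6^{10 − 1} = 10077696.
Check values of n near the boundary:
  n = 65: C(65, 5) = 8259888; 8259888 < 10077696? YES
  n = 66: C(66, 5) = 8936928; 8936928 < 10077696? YES
  n = 67: C(67, 5) = 9657648; 9657648 < 10077696? YES
  n = 68: C(68, 5) = 10424128; 10424128 < 10077696? NO
The largest n with C(n, 5) < 10077696 is n = 67 (where E[X] = 67067/69984 ≈ 0.95832). Hence R_6(5) > 67, i.e. R_6(5) ≥ 68.

Largest n = 67; hence R_6(5) > 67.


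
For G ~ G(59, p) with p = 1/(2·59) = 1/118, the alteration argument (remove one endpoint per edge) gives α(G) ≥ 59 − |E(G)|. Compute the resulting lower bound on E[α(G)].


E[|E(G)|] = C(59, 2)·p = 1711 · (1/118) = 29/2.
E[α(G)] ≥ n − E[|E(G)|] = 59 − 29/2 = 89/2.
Numerically: ≈ 44.50000.
(This is only a lower bound; the true E[α(G)] may be larger.)

E[α(G)] ≥ 89/2 ≈ 44.50000.


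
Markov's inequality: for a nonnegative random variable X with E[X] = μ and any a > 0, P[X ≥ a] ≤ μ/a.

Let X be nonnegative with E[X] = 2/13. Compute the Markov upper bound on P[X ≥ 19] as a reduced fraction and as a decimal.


μ = E[X] = 2/13, a = 19.
Markov: P[X ≥ 19] ≤ μ/a = (2/13)/19 = 2/247.
Numerically: ≈ 0.008.
(Since a = 19 > μ = 0.154, the bound 2/247 is < 1 and informative.)

P[X ≥ 19] ≤ 2/247 ≈ 0.008.


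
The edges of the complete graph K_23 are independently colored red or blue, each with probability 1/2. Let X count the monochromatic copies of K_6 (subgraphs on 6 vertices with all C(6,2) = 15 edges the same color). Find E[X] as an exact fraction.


Let X = Σ_S X_S over the C(23, 6) = 100947 subsets S of size 6, where X_S = 1 if the K_6 on S is monochromatic.
For a fixed S, the K_6 on S has C(6, 2) = 15 edges. P[all 15 edges red] = (1/2)^15, and likewise for blue, so P[monochromatic] = 2·(1/2)^15 = 2^{1 − 15} = 1/16384.
By linearity of expectation: E[X] = C(23, 6) · 2^{1 − 15} = 100947 · 1/16384 = 100947/16384.
Numerically: E[X] ≈ 6.1613.

E[X] = C(23,6)·2^(1−C(6,2)) = 100947/16384 ≈ 6.1613.


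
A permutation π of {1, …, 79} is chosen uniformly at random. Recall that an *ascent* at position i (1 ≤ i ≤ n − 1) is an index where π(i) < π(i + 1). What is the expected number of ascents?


Write X = Σ X_I over i = 1, …, 78, with X_I the indicator of one ascent.
There are 78 indicators.
For each fixed i, the pair (π(i), π(i+1)) is a uniformly random ordered pair of distinct values from {1, …, 79}; by symmetry P[π(i) < π(i+1)] = 1/2.
By linearity: E[X] = 78 · (1/2) = (79 − 1) · (1/2) = 39 ≈ 39.000000.

E[X] = 39 = 39.000000.


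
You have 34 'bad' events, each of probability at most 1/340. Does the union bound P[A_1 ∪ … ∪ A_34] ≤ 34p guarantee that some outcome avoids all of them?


Union bound: P[∪_{i=1}^{34} A_i] ≤ Σ_i P[A_i] ≤ 34·p = 34·(1/340) = 1/10.
Numerically: 1/10 ≈ 0.10000.
Is 1/10 < 1? YES.
Since P[∪ A_i] ≤ 1/10 < 1, the complement has P[∩ A_i^c] ≥ 1 − 1/10 = 9/10 > 0, so some outcome avoids every A_i.

34·p = 1/10 ≈ 0.10000; existence CERTIFIED by the union bound.


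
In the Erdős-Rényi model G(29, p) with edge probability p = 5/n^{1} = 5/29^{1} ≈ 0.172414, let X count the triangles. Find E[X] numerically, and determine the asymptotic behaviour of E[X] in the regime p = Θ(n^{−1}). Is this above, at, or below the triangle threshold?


Number of potential triangles: C(29, 3) = 3654.
Each occurs with probability p³ ≈ (0.172414)³ ≈ 5.12526139e-03.
By linearity: E[X] = C(29, 3)·p³ ≈ 3654 · 5.12526139e-03 ≈ 18.727705.
Here α = 1, so p = 5/n is exactly at the triangle threshold p ~ 1/n. Asymptotically E[X] → c³/6 = 5³/6 = 125/6 ≈ 20.833333, a bounded constant. In this regime the triangle count is asymptotically Poisson(c³/6).

E[X] ≈ 18.727705; in regime p = Θ(1/n^{1}) E[X] stays bounded (at the triangle threshold p ~ 1/n).


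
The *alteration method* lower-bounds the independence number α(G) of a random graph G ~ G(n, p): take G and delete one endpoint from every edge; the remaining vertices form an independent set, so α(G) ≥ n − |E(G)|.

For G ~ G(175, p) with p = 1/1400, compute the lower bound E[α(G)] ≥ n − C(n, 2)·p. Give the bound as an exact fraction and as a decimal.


E[|E(G)|] = C(175, 2)·p = 15225 · (1/1400) = 87/8.
E[α(G)] ≥ n − E[|E(G)|] = 175 − 87/8 = 1313/8.
Numerically: ≈ 164.12500.
(This is only a lower bound; the true E[α(G)] may be larger.)

E[α(G)] ≥ 1313/8 ≈ 164.12500.


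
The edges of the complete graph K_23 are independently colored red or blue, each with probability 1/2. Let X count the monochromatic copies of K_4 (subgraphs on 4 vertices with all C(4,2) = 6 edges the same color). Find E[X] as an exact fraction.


Let X = Σ_S X_S over the C(23, 4) = 8855 subsets S of size 4, where X_S = 1 if the K_4 on S is monochromatic.
For a fixed S, the K_4 on S has C(4, 2) = 6 edges. P[all 6 edges red] = (1/2)^6, and likewise for blue, so P[monochromatic] = 2·(1/2)^6 = 2^{1 − 6} = 1/32.
Summing: E[X] = C(23, 4) · 2^{1 − 6} = 8855 · 1/32 = 8855/32.
Numerically: E[X] ≈ 276.7188.

E[X] = C(23,4)·2^(1−C(4,2)) = 8855/32 ≈ 276.7188.


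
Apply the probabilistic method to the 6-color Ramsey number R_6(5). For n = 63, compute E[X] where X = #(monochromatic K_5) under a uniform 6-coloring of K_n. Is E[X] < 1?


E[X] = C(63, 5) · 6^{1 − 10} = 7028847 · 6^{−9} = 7028847/10077696.
As a reduced fraction: E[X] = 780983/1119744 ≈ 0.6974657.
Is E[X] < 1? YES.
Since E[X] < 1, there exists a 6-coloring of K_{63} with no monochromatic K_5; hence R_6(5) > 63.

E[X] = 780983/1119744 ≈ 0.6974657; E[X] < 1, so R_6(5) > 63.


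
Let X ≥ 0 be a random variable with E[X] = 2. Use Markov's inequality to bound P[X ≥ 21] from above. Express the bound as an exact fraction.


μ = E[X] = 2, a = 21.
Markov: P[X ≥ 21] ≤ μ/a = (2)/21 = 2/21.
Numerically: ≈ 0.0952.
(Since a = 21 > μ = 2.0000, the bound 2/21 is < 1 and informative.)

P[X ≥ 21] ≤ 2/21 ≈ 0.0952.


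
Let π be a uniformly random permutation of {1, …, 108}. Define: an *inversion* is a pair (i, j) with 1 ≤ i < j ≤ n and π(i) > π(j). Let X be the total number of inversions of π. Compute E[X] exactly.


Write X = Σ X_I over the C(108, 2) = 5778 pairs i < j, with X_I the indicator of one inversion.
There are 5778 indicators.
For each fixed pair i < j, the values π(i) and π(j) are two distinct elements of {1, …, 108} in uniformly random order; by symmetry P[π(i) > π(j)] = 1/2.
By linearity: E[X] = 5778 · (1/2) = C(108, 2) · (1/2) = 5778/2 = 2889 ≈ 2889.000000.

E[X] = 2889 = 2889.000000.


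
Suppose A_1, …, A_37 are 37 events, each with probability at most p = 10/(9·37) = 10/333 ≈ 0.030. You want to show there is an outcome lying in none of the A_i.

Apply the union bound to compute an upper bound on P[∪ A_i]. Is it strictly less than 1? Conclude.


Union bound: P[∪_{i=1}^{37} A_i] ≤ Σ_i P[A_i] ≤ 37·p = 37·(10/333) = 10/9.
Numerically: 10/9 ≈ 1.111.
Is 10/9 < 1? NO.
Since the bound 10/9 is ≥ 1, the union bound is uninformative here; it does NOT by itself certify existence.

37·p = 10/9 ≈ 1.111; existence NOT certified by the union bound.


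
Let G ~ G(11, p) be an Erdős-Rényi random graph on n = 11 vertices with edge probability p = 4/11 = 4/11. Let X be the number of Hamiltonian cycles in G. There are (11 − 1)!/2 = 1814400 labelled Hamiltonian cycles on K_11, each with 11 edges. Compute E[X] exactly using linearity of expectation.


K_11 has (11 − 1)!/2 = 1814400 labelled Hamiltonian cycles.
For each such Hamiltonian cycle H, let X_H = 1 if all 11 edges of H are present in G. Then P[X_H = 1] = p^{11} = (4/11)^{11} = 4194304/285311670611.
By linearity of expectation: E[X] = Σ_H E[X_H] = 1814400 · p^{11} = 1814400 · 4194304/285311670611 = 7610145177600/285311670611.
Numerically: E[X] ≈ 26.7.

E[X] = 1814400 · (4/11)^{11} = 7610145177600/285311670611 ≈ 26.7.


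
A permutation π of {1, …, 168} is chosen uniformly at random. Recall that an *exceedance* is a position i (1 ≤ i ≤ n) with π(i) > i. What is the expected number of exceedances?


Write X = Σ_{i=1}^{168} X_i, where X_i = 1_{π(i) > i}.
For each fixed i, π(i) is uniform over {1, …, 168} (marginal of a uniform permutation), so P[π(i) > i] = (n − i)/n. Summing: Σ_{i=1}^{168} (n − i)/n = (0 + 1 + … + 167)/168 = 168(168 − 1)/(2·168) = (168 − 1)/2.
Hence E[X] = Σ_{i=1}^{168} (168 − i)/168 = 167/2 ≈ 83.50000.

E[X] = 167/2 = 83.50000.


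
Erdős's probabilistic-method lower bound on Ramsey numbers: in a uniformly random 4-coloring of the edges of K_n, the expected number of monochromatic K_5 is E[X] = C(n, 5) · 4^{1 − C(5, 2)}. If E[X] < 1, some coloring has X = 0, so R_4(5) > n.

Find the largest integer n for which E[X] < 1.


We need C(n, 5) · 4^{1 − 10} < 1, i.e. C(n, 5) < 4^{10 − 1} = 262144.
Check values of n near the boundary:
  n = 32: C(32, 5) = 201376; 201376 < 262144? YES
  n = 33: C(33, 5) = 237336; 237336 < 262144? YES
  n = 34: C(34, 5) = 278256; 278256 < 262144? NO
  n = 35: C(35, 5) = 324632; 324632 < 262144? NO
The largest n with C(n, 5) < 262144 is n = 33 (where E[X] = 29667/32768 ≈ 0.905365). Hence R_4(5) > 33, i.e. R_4(5) ≥ 34.

Largest n = 33; hence R_4(5) > 33.


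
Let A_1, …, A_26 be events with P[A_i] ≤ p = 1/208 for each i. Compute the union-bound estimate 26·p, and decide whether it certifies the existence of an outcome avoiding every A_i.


Union bound: P[∪_{i=1}^{26} A_i] ≤ Σ_i P[A_i] ≤ 26·p = 26·(1/208) = 1/8.
Numerically: 1/8 ≈ 0.12500.
Is 1/8 < 1? YES.
Since P[∪ A_i] ≤ 1/8 < 1, the complement has P[∩ A_i^c] ≥ 1 − 1/8 = 7/8 > 0, so some outcome avoids every A_i.

26·p = 1/8 ≈ 0.12500; existence CERTIFIED by the union bound.


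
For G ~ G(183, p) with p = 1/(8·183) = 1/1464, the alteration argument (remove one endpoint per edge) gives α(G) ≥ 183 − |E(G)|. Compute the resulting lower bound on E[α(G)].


E[|E(G)|] = C(183, 2)·p = 16653 · (1/1464) = 91/8.
E[α(G)] ≥ n − E[|E(G)|] = 183 − 91/8 = 1373/8.
Numerically: ≈ 171.625000.
(This is only a lower bound; the true E[α(G)] may be larger.)

E[α(G)] ≥ 1373/8 ≈ 171.625000.


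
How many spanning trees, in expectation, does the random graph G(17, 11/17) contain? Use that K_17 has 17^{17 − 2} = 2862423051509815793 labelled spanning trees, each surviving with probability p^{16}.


K_17 has 17^{17 − 2} = 2862423051509815793 labelled spanning trees.
For each such spanning tree H, let X_H = 1 if all 16 edges of H are present in G. Then P[X_H = 1] = p^{16} = (11/17)^{16} = 45949729863572161/48661191875666868481.
By linearity: E[X] = Σ_H E[X_H] = 2862423051509815793 · p^{16} = 2862423051509815793 · 45949729863572161/48661191875666868481 = 45949729863572161/17.
Numerically: E[X] ≈ 2.7029e+15.

E[X] = 2862423051509815793 · (11/17)^{16} = 45949729863572161/17 ≈ 2.7029e+15.


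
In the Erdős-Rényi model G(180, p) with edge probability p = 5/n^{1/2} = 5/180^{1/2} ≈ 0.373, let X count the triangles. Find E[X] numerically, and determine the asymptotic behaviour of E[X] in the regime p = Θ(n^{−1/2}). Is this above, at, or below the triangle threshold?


Number of potential triangles: C(180, 3) = 955860.
Each occurs with probability p³ ≈ (0.373)³ ≈ 5.17608e-02.
By linearity: E[X] = C(180, 3)·p³ ≈ 955860 · 5.17608e-02 ≈ 49476.110.
Since α = 1/2 < 1, p = c/n^{1/2} ≫ 1/n is above the triangle threshold p ~ 1/n. Asymptotically E[X] ~ (c³/6)·n^{3(1−α)} = (5³/6)·n^{1.5} → ∞; triangles are abundant w.h.p.

E[X] ≈ 49476.110; in regime p = Θ(1/n^{1/2}) E[X] diverges (above the triangle threshold p ~ 1/n).


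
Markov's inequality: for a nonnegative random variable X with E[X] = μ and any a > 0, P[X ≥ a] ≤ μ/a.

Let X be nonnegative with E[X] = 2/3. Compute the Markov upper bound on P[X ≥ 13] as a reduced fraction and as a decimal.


μ = E[X] = 2/3, a = 13.
Markov: P[X ≥ 13] ≤ μ/a = (2/3)/13 = 2/39.
Numerically: ≈ 0.0513.
(Since a = 13 > μ = 0.6667, the bound 2/39 is < 1 and informative.)

P[X ≥ 13] ≤ 2/39 ≈ 0.0513.


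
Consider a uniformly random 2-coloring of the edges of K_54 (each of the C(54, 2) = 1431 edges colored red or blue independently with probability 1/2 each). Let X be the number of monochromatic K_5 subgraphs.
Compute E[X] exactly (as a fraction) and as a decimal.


Let X = Σ_S X_S over the C(54, 5) = 3162510 subsets S of size 5, where X_S = 1 if the K_5 on S is monochromatic.
For a fixed S, the K_5 on S has C(5, 2) = 10 edges. P[all 10 edges red] = (1/2)^10, and likewise for blue, so P[monochromatic] = 2·(1/2)^10 = 2^{1 − 10} = 1/512.
By linearity: E[X] = C(54, 5) · 2^{1 − 10} = 3162510 · 1/512 = 1581255/256.
Numerically: E[X] ≈ 6176.77734.

E[X] = C(54,5)·2^(1−C(5,2)) = 1581255/256 ≈ 6176.77734.


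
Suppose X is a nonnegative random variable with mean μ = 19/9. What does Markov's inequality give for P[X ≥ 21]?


μ = E[X] = 19/9, a = 21.
Markov: P[X ≥ 21] ≤ μ/a = (19/9)/21 = 19/189.
Numerically: ≈ 0.1005.
(Since a = 21 > μ = 2.1111, the bound 19/189 is < 1 and informative.)

P[X ≥ 21] ≤ 19/189 ≈ 0.1005.


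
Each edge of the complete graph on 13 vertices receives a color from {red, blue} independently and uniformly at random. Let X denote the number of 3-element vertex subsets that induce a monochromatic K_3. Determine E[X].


Let X = Σ_S X_S over the C(13, 3) = 286 subsets S of size 3, where X_S = 1 if the K_3 on S is monochromatic.
For a fixed S, the K_3 on S has C(3, 2) = 3 edges. P[all 3 edges red] = (1/2)^3, and likewise for blue, so P[monochromatic] = 2·(1/2)^3 = 2^{1 − 3} = 1/4.
By linearity: E[X] = C(13, 3) · 2^{1 − 3} = 286 · 1/4 = 143/2.
Numerically: E[X] ≈ 71.50000.

E[X] = C(13,3)·2^(1−C(3,2)) = 143/2 ≈ 71.50000.


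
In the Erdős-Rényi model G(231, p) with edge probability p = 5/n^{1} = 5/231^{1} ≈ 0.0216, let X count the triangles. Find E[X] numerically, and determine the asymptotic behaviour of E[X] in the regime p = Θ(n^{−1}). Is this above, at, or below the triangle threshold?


Number of potential triangles: C(231, 3) = 2027795.
Each occurs with probability p³ ≈ (0.0216)³ ≈ 1.01408e-05.
By linearity: E[X] = C(231, 3)·p³ ≈ 2027795 · 1.01408e-05 ≈ 20.564.
Here α = 1, so p = 5/n is exactly at the triangle threshold p ~ 1/n. Asymptotically E[X] → c³/6 = 5³/6 = 125/6 ≈ 20.833, a bounded constant. In this regime the triangle count is asymptotically Poisson(c³/6).

E[X] ≈ 20.564; in regime p = Θ(1/n^{1}) E[X] stays bounded (at the triangle threshold p ~ 1/n).


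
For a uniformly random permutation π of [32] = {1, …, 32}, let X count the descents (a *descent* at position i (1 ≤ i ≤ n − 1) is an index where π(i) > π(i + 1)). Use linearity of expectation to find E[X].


Write X = Σ X_I over i = 1, …, 31, with X_I the indicator of one descent.
There are 31 indicators.
For each fixed i, the pair (π(i), π(i+1)) is a uniformly random ordered pair of distinct values from {1, …, 32}; by symmetry P[π(i) > π(i+1)] = 1/2.
By linearity: E[X] = 31 · (1/2) = (32 − 1) · (1/2) = 31/2 ≈ 15.50000.

E[X] = 31/2 = 15.50000.


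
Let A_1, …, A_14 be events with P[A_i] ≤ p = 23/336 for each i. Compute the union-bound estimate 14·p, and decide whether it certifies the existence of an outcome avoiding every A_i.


Union bound: P[∪_{i=1}^{14} A_i] ≤ Σ_i P[A_i] ≤ 14·p = 14·(23/336) = 23/24.
Numerically: 23/24 ≈ 0.9583333.
Is 23/24 < 1? YES.
Since P[∪ A_i] ≤ 23/24 < 1, the complement has P[∩ A_i^c] ≥ 1 − 23/24 = 1/24 > 0, so some outcome avoids every A_i.

14·p = 23/24 ≈ 0.9583333; existence CERTIFIED by the union bound.
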